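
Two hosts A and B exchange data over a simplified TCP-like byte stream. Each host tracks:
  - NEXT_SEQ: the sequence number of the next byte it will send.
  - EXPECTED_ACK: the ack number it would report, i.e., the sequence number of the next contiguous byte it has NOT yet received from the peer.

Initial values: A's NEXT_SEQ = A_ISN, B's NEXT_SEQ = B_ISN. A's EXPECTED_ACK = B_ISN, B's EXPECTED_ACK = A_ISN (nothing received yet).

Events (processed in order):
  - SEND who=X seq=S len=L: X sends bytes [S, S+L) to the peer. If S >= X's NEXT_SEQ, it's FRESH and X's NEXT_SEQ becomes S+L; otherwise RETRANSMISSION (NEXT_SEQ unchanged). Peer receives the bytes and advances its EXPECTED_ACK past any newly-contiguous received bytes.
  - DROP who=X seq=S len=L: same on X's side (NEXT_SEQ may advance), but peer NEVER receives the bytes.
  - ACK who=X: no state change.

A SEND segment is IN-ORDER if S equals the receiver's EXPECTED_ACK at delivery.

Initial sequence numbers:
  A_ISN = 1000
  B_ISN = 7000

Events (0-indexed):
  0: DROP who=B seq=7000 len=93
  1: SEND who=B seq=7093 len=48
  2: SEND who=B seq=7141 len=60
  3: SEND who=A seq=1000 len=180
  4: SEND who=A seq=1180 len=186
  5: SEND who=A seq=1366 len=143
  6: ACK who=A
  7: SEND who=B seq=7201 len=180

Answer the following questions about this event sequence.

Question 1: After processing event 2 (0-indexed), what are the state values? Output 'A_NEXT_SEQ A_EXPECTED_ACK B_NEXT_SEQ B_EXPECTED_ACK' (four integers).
After event 0: A_seq=1000 A_ack=7000 B_seq=7093 B_ack=1000
After event 1: A_seq=1000 A_ack=7000 B_seq=7141 B_ack=1000
After event 2: A_seq=1000 A_ack=7000 B_seq=7201 B_ack=1000

1000 7000 7201 1000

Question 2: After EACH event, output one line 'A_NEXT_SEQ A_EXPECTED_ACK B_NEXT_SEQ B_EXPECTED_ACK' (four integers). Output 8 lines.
1000 7000 7093 1000
1000 7000 7141 1000
1000 7000 7201 1000
1180 7000 7201 1180
1366 7000 7201 1366
1509 7000 7201 1509
1509 7000 7201 1509
1509 7000 7381 1509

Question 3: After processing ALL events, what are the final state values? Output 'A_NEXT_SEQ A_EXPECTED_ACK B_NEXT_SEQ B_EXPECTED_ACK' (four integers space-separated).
Answer: 1509 7000 7381 1509

Derivation:
After event 0: A_seq=1000 A_ack=7000 B_seq=7093 B_ack=1000
After event 1: A_seq=1000 A_ack=7000 B_seq=7141 B_ack=1000
After event 2: A_seq=1000 A_ack=7000 B_seq=7201 B_ack=1000
After event 3: A_seq=1180 A_ack=7000 B_seq=7201 B_ack=1180
After event 4: A_seq=1366 A_ack=7000 B_seq=7201 B_ack=1366
After event 5: A_seq=1509 A_ack=7000 B_seq=7201 B_ack=1509
After event 6: A_seq=1509 A_ack=7000 B_seq=7201 B_ack=1509
After event 7: A_seq=1509 A_ack=7000 B_seq=7381 B_ack=1509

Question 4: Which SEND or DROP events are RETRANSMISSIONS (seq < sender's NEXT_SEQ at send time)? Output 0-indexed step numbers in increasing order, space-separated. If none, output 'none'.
Answer: none

Derivation:
Step 0: DROP seq=7000 -> fresh
Step 1: SEND seq=7093 -> fresh
Step 2: SEND seq=7141 -> fresh
Step 3: SEND seq=1000 -> fresh
Step 4: SEND seq=1180 -> fresh
Step 5: SEND seq=1366 -> fresh
Step 7: SEND seq=7201 -> fresh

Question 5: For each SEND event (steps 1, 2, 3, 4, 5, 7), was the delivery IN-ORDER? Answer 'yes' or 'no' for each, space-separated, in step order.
Answer: no no yes yes yes no

Derivation:
Step 1: SEND seq=7093 -> out-of-order
Step 2: SEND seq=7141 -> out-of-order
Step 3: SEND seq=1000 -> in-order
Step 4: SEND seq=1180 -> in-order
Step 5: SEND seq=1366 -> in-order
Step 7: SEND seq=7201 -> out-of-order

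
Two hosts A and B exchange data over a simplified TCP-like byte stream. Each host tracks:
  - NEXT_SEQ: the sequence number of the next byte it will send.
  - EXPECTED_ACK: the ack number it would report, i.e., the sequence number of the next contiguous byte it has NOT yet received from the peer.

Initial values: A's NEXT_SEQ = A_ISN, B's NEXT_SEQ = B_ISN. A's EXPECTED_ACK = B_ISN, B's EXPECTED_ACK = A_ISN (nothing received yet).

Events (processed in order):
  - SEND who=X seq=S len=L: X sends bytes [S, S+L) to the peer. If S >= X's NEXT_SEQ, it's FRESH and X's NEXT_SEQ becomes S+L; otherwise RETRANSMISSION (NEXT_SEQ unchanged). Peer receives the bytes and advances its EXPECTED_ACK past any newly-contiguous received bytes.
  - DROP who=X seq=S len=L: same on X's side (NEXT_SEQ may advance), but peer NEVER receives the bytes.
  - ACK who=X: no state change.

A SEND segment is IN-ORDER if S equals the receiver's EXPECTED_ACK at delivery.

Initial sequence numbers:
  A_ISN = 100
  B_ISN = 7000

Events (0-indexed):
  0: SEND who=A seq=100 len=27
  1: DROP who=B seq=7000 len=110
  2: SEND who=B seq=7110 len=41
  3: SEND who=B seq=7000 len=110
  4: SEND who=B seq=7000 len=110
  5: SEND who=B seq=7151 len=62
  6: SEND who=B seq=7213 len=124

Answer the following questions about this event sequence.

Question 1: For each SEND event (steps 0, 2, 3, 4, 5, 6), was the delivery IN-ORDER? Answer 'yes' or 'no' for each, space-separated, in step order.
Step 0: SEND seq=100 -> in-order
Step 2: SEND seq=7110 -> out-of-order
Step 3: SEND seq=7000 -> in-order
Step 4: SEND seq=7000 -> out-of-order
Step 5: SEND seq=7151 -> in-order
Step 6: SEND seq=7213 -> in-order

Answer: yes no yes no yes yes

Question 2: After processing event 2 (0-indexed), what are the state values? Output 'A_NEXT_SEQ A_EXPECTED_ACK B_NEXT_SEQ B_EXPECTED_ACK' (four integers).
After event 0: A_seq=127 A_ack=7000 B_seq=7000 B_ack=127
After event 1: A_seq=127 A_ack=7000 B_seq=7110 B_ack=127
After event 2: A_seq=127 A_ack=7000 B_seq=7151 B_ack=127

127 7000 7151 127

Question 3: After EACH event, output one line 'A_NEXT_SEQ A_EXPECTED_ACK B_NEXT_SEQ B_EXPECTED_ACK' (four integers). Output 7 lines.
127 7000 7000 127
127 7000 7110 127
127 7000 7151 127
127 7151 7151 127
127 7151 7151 127
127 7213 7213 127
127 7337 7337 127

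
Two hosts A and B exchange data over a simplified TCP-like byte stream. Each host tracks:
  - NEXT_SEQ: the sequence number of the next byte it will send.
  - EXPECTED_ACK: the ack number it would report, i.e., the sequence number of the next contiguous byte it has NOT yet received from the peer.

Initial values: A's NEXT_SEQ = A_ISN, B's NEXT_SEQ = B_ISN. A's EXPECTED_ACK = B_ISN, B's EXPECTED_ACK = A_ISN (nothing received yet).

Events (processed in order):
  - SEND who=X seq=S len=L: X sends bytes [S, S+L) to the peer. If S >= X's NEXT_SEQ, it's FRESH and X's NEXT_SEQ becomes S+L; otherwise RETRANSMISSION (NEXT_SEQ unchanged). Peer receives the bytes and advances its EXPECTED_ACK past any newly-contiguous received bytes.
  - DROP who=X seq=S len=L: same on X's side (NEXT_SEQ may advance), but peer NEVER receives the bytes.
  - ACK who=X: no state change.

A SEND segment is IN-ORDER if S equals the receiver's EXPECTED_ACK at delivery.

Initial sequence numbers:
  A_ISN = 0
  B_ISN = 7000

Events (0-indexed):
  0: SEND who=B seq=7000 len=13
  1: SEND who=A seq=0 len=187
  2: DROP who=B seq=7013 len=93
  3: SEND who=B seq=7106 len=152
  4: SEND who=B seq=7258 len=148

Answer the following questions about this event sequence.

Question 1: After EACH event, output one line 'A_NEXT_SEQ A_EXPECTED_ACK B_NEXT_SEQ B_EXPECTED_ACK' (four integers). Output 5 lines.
0 7013 7013 0
187 7013 7013 187
187 7013 7106 187
187 7013 7258 187
187 7013 7406 187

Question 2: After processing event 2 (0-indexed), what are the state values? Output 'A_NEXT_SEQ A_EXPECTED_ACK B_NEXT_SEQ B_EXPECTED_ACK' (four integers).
After event 0: A_seq=0 A_ack=7013 B_seq=7013 B_ack=0
After event 1: A_seq=187 A_ack=7013 B_seq=7013 B_ack=187
After event 2: A_seq=187 A_ack=7013 B_seq=7106 B_ack=187

187 7013 7106 187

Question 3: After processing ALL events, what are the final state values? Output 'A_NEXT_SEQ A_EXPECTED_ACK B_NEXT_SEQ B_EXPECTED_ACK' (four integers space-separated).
Answer: 187 7013 7406 187

Derivation:
After event 0: A_seq=0 A_ack=7013 B_seq=7013 B_ack=0
After event 1: A_seq=187 A_ack=7013 B_seq=7013 B_ack=187
After event 2: A_seq=187 A_ack=7013 B_seq=7106 B_ack=187
After event 3: A_seq=187 A_ack=7013 B_seq=7258 B_ack=187
After event 4: A_seq=187 A_ack=7013 B_seq=7406 B_ack=187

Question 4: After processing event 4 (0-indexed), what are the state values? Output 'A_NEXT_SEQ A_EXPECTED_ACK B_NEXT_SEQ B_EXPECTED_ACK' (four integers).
After event 0: A_seq=0 A_ack=7013 B_seq=7013 B_ack=0
After event 1: A_seq=187 A_ack=7013 B_seq=7013 B_ack=187
After event 2: A_seq=187 A_ack=7013 B_seq=7106 B_ack=187
After event 3: A_seq=187 A_ack=7013 B_seq=7258 B_ack=187
After event 4: A_seq=187 A_ack=7013 B_seq=7406 B_ack=187

187 7013 7406 187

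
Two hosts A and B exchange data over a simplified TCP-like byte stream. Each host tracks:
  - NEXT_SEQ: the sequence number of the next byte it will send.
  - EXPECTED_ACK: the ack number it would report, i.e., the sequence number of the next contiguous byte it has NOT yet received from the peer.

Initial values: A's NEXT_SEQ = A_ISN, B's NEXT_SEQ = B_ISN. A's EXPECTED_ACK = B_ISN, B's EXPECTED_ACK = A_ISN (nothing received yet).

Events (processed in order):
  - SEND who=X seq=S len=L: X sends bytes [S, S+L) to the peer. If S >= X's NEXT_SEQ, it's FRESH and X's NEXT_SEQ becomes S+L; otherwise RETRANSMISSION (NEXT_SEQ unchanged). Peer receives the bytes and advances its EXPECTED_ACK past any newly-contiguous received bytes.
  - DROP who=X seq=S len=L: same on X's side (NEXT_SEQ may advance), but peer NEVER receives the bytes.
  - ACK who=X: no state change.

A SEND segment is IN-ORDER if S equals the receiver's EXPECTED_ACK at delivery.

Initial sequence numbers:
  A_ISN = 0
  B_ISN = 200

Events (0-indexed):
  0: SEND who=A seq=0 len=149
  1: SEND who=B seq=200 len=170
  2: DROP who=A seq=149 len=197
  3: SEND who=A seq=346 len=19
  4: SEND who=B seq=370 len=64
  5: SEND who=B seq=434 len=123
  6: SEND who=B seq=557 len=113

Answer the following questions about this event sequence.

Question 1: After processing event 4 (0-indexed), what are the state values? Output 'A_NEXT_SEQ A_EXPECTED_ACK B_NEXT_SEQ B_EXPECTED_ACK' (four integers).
After event 0: A_seq=149 A_ack=200 B_seq=200 B_ack=149
After event 1: A_seq=149 A_ack=370 B_seq=370 B_ack=149
After event 2: A_seq=346 A_ack=370 B_seq=370 B_ack=149
After event 3: A_seq=365 A_ack=370 B_seq=370 B_ack=149
After event 4: A_seq=365 A_ack=434 B_seq=434 B_ack=149

365 434 434 149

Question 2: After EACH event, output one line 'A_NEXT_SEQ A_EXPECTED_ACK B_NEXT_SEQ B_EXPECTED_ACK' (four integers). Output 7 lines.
149 200 200 149
149 370 370 149
346 370 370 149
365 370 370 149
365 434 434 149
365 557 557 149
365 670 670 149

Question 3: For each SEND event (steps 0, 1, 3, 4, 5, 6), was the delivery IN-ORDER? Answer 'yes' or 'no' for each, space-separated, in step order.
Answer: yes yes no yes yes yes

Derivation:
Step 0: SEND seq=0 -> in-order
Step 1: SEND seq=200 -> in-order
Step 3: SEND seq=346 -> out-of-order
Step 4: SEND seq=370 -> in-order
Step 5: SEND seq=434 -> in-order
Step 6: SEND seq=557 -> in-order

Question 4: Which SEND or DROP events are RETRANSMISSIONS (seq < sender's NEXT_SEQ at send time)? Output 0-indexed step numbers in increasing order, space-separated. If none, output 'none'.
Answer: none

Derivation:
Step 0: SEND seq=0 -> fresh
Step 1: SEND seq=200 -> fresh
Step 2: DROP seq=149 -> fresh
Step 3: SEND seq=346 -> fresh
Step 4: SEND seq=370 -> fresh
Step 5: SEND seq=434 -> fresh
Step 6: SEND seq=557 -> fresh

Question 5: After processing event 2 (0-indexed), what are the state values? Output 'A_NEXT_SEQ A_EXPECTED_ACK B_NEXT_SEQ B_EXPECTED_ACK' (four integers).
After event 0: A_seq=149 A_ack=200 B_seq=200 B_ack=149
After event 1: A_seq=149 A_ack=370 B_seq=370 B_ack=149
After event 2: A_seq=346 A_ack=370 B_seq=370 B_ack=149

346 370 370 149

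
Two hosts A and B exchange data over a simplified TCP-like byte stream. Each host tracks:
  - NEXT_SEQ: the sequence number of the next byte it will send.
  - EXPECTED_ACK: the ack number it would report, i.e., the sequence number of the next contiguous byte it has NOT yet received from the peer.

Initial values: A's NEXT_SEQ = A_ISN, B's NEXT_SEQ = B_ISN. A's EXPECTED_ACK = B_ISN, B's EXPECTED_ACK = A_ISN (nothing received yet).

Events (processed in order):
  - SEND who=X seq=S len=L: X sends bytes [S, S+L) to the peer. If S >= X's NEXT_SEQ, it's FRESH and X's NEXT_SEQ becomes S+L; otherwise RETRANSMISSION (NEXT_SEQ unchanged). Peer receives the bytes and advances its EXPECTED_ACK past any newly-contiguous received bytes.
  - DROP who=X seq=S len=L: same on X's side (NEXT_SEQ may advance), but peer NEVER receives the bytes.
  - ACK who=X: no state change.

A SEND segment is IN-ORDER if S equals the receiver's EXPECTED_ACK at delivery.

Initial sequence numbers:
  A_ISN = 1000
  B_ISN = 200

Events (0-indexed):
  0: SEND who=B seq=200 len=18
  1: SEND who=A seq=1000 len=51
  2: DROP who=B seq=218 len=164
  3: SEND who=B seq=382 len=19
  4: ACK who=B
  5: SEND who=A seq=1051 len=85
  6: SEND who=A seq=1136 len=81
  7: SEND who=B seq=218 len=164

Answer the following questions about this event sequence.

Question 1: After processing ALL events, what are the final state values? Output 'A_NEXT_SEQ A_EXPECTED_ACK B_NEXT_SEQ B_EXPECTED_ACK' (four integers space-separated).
After event 0: A_seq=1000 A_ack=218 B_seq=218 B_ack=1000
After event 1: A_seq=1051 A_ack=218 B_seq=218 B_ack=1051
After event 2: A_seq=1051 A_ack=218 B_seq=382 B_ack=1051
After event 3: A_seq=1051 A_ack=218 B_seq=401 B_ack=1051
After event 4: A_seq=1051 A_ack=218 B_seq=401 B_ack=1051
After event 5: A_seq=1136 A_ack=218 B_seq=401 B_ack=1136
After event 6: A_seq=1217 A_ack=218 B_seq=401 B_ack=1217
After event 7: A_seq=1217 A_ack=401 B_seq=401 B_ack=1217

Answer: 1217 401 401 1217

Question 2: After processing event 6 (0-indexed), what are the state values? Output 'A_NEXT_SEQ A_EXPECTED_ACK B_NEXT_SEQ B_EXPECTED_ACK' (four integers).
After event 0: A_seq=1000 A_ack=218 B_seq=218 B_ack=1000
After event 1: A_seq=1051 A_ack=218 B_seq=218 B_ack=1051
After event 2: A_seq=1051 A_ack=218 B_seq=382 B_ack=1051
After event 3: A_seq=1051 A_ack=218 B_seq=401 B_ack=1051
After event 4: A_seq=1051 A_ack=218 B_seq=401 B_ack=1051
After event 5: A_seq=1136 A_ack=218 B_seq=401 B_ack=1136
After event 6: A_seq=1217 A_ack=218 B_seq=401 B_ack=1217

1217 218 401 1217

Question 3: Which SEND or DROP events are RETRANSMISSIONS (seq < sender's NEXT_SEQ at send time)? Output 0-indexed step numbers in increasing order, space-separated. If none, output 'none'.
Answer: 7

Derivation:
Step 0: SEND seq=200 -> fresh
Step 1: SEND seq=1000 -> fresh
Step 2: DROP seq=218 -> fresh
Step 3: SEND seq=382 -> fresh
Step 5: SEND seq=1051 -> fresh
Step 6: SEND seq=1136 -> fresh
Step 7: SEND seq=218 -> retransmit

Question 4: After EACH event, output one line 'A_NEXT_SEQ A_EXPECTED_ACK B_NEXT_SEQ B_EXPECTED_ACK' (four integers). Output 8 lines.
1000 218 218 1000
1051 218 218 1051
1051 218 382 1051
1051 218 401 1051
1051 218 401 1051
1136 218 401 1136
1217 218 401 1217
1217 401 401 1217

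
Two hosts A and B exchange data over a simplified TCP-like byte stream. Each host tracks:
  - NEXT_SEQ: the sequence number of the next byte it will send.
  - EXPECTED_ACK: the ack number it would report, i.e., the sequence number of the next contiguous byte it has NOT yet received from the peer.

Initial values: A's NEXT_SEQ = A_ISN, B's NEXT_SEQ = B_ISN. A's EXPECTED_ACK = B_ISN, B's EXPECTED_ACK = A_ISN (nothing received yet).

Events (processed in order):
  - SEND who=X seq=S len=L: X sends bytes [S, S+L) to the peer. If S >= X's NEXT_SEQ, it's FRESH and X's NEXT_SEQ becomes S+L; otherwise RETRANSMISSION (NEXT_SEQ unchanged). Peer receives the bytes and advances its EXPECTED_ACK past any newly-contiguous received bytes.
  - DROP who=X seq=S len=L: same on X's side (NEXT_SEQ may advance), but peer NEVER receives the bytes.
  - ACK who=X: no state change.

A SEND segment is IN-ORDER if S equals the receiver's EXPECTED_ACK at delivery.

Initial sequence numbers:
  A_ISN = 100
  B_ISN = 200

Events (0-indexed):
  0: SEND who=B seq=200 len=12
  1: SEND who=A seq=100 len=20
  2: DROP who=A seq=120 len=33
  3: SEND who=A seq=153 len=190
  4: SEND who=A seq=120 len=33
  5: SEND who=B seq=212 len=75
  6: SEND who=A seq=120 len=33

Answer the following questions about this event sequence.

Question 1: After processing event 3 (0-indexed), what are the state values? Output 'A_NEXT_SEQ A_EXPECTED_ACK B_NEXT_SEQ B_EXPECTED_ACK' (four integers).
After event 0: A_seq=100 A_ack=212 B_seq=212 B_ack=100
After event 1: A_seq=120 A_ack=212 B_seq=212 B_ack=120
After event 2: A_seq=153 A_ack=212 B_seq=212 B_ack=120
After event 3: A_seq=343 A_ack=212 B_seq=212 B_ack=120

343 212 212 120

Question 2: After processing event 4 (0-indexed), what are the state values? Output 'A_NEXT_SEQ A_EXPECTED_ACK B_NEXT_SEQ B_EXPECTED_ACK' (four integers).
After event 0: A_seq=100 A_ack=212 B_seq=212 B_ack=100
After event 1: A_seq=120 A_ack=212 B_seq=212 B_ack=120
After event 2: A_seq=153 A_ack=212 B_seq=212 B_ack=120
After event 3: A_seq=343 A_ack=212 B_seq=212 B_ack=120
After event 4: A_seq=343 A_ack=212 B_seq=212 B_ack=343

343 212 212 343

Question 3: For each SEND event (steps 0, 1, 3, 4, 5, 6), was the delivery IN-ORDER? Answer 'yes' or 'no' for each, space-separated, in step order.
Step 0: SEND seq=200 -> in-order
Step 1: SEND seq=100 -> in-order
Step 3: SEND seq=153 -> out-of-order
Step 4: SEND seq=120 -> in-order
Step 5: SEND seq=212 -> in-order
Step 6: SEND seq=120 -> out-of-order

Answer: yes yes no yes yes no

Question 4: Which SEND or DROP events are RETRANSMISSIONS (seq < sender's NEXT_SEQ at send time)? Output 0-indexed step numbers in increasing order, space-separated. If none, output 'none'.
Answer: 4 6

Derivation:
Step 0: SEND seq=200 -> fresh
Step 1: SEND seq=100 -> fresh
Step 2: DROP seq=120 -> fresh
Step 3: SEND seq=153 -> fresh
Step 4: SEND seq=120 -> retransmit
Step 5: SEND seq=212 -> fresh
Step 6: SEND seq=120 -> retransmit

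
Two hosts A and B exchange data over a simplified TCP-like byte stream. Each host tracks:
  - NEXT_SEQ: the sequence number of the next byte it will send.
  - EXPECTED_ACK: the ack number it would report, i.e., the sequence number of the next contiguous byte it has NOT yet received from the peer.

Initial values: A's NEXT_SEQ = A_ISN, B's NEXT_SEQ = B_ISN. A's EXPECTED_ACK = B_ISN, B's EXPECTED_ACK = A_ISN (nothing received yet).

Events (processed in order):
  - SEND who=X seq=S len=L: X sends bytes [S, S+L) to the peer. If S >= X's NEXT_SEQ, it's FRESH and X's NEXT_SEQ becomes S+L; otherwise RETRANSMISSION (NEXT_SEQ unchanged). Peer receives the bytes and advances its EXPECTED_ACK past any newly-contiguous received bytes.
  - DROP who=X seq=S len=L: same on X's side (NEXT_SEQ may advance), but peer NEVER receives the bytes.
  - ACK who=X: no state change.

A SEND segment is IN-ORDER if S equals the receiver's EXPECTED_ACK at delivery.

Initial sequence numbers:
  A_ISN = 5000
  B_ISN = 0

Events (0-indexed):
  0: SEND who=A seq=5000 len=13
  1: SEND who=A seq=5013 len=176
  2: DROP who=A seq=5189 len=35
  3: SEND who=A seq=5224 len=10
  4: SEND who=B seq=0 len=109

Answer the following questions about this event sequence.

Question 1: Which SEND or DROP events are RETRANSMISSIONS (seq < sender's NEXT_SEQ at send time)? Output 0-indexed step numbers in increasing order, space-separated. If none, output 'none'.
Step 0: SEND seq=5000 -> fresh
Step 1: SEND seq=5013 -> fresh
Step 2: DROP seq=5189 -> fresh
Step 3: SEND seq=5224 -> fresh
Step 4: SEND seq=0 -> fresh

Answer: none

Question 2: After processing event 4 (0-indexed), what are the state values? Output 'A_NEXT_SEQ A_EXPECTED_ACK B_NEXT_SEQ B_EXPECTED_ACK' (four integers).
After event 0: A_seq=5013 A_ack=0 B_seq=0 B_ack=5013
After event 1: A_seq=5189 A_ack=0 B_seq=0 B_ack=5189
After event 2: A_seq=5224 A_ack=0 B_seq=0 B_ack=5189
After event 3: A_seq=5234 A_ack=0 B_seq=0 B_ack=5189
After event 4: A_seq=5234 A_ack=109 B_seq=109 B_ack=5189

5234 109 109 5189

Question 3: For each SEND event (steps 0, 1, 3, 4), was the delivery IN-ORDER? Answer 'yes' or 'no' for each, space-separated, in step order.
Answer: yes yes no yes

Derivation:
Step 0: SEND seq=5000 -> in-order
Step 1: SEND seq=5013 -> in-order
Step 3: SEND seq=5224 -> out-of-order
Step 4: SEND seq=0 -> in-order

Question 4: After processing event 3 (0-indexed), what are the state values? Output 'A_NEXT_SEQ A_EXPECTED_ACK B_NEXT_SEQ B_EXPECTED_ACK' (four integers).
After event 0: A_seq=5013 A_ack=0 B_seq=0 B_ack=5013
After event 1: A_seq=5189 A_ack=0 B_seq=0 B_ack=5189
After event 2: A_seq=5224 A_ack=0 B_seq=0 B_ack=5189
After event 3: A_seq=5234 A_ack=0 B_seq=0 B_ack=5189

5234 0 0 5189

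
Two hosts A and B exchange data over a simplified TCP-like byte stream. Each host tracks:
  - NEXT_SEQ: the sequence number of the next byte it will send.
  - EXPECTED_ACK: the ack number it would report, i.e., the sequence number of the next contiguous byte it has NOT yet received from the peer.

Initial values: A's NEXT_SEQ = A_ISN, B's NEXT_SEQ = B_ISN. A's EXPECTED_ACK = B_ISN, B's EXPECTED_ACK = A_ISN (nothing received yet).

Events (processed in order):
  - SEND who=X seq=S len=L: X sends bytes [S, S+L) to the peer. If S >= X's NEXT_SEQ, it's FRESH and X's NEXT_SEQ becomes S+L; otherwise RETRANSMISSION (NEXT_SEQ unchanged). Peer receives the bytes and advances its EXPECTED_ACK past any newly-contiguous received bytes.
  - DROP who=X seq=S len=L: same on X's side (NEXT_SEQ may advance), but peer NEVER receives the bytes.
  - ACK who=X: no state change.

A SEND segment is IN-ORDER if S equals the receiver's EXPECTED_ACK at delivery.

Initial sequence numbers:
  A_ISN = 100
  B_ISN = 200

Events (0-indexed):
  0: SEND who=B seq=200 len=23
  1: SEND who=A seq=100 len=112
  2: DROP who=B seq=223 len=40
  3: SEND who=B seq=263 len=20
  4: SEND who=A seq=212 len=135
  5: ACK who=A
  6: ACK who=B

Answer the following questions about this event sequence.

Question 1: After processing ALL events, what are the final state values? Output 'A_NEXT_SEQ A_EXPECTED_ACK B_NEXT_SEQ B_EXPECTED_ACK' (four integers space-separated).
Answer: 347 223 283 347

Derivation:
After event 0: A_seq=100 A_ack=223 B_seq=223 B_ack=100
After event 1: A_seq=212 A_ack=223 B_seq=223 B_ack=212
After event 2: A_seq=212 A_ack=223 B_seq=263 B_ack=212
After event 3: A_seq=212 A_ack=223 B_seq=283 B_ack=212
After event 4: A_seq=347 A_ack=223 B_seq=283 B_ack=347
After event 5: A_seq=347 A_ack=223 B_seq=283 B_ack=347
After event 6: A_seq=347 A_ack=223 B_seq=283 B_ack=347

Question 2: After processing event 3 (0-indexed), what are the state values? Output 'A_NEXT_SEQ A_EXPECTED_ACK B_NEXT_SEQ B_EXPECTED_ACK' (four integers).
After event 0: A_seq=100 A_ack=223 B_seq=223 B_ack=100
After event 1: A_seq=212 A_ack=223 B_seq=223 B_ack=212
After event 2: A_seq=212 A_ack=223 B_seq=263 B_ack=212
After event 3: A_seq=212 A_ack=223 B_seq=283 B_ack=212

212 223 283 212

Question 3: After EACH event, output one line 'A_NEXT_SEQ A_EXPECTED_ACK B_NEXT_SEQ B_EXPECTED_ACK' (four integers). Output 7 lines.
100 223 223 100
212 223 223 212
212 223 263 212
212 223 283 212
347 223 283 347
347 223 283 347
347 223 283 347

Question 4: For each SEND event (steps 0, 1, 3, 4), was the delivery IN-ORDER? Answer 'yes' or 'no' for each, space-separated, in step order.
Step 0: SEND seq=200 -> in-order
Step 1: SEND seq=100 -> in-order
Step 3: SEND seq=263 -> out-of-order
Step 4: SEND seq=212 -> in-order

Answer: yes yes no yes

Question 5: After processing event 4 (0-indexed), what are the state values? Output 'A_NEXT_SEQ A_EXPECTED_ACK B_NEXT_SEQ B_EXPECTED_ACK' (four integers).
After event 0: A_seq=100 A_ack=223 B_seq=223 B_ack=100
After event 1: A_seq=212 A_ack=223 B_seq=223 B_ack=212
After event 2: A_seq=212 A_ack=223 B_seq=263 B_ack=212
After event 3: A_seq=212 A_ack=223 B_seq=283 B_ack=212
After event 4: A_seq=347 A_ack=223 B_seq=283 B_ack=347

347 223 283 347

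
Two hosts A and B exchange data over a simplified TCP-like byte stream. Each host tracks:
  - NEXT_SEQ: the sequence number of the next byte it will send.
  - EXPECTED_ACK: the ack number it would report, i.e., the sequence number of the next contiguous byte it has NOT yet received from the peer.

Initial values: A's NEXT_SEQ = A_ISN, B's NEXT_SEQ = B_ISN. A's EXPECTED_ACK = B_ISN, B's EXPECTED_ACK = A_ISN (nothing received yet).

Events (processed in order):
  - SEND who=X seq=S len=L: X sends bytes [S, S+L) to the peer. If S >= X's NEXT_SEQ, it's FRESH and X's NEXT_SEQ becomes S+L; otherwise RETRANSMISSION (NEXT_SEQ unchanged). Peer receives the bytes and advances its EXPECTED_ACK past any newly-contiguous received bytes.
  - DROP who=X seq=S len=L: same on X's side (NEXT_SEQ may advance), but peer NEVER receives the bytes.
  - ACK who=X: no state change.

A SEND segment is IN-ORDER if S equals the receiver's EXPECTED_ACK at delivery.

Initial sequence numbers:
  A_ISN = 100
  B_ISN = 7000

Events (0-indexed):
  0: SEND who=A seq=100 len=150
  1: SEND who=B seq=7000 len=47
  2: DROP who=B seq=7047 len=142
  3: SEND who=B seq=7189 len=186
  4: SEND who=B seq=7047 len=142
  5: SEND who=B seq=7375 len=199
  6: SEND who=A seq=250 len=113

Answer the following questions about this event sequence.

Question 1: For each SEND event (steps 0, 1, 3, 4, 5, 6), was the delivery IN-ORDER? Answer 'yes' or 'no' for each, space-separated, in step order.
Step 0: SEND seq=100 -> in-order
Step 1: SEND seq=7000 -> in-order
Step 3: SEND seq=7189 -> out-of-order
Step 4: SEND seq=7047 -> in-order
Step 5: SEND seq=7375 -> in-order
Step 6: SEND seq=250 -> in-order

Answer: yes yes no yes yes yes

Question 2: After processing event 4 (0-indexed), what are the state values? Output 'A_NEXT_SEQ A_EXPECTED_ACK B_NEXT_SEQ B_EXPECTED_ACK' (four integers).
After event 0: A_seq=250 A_ack=7000 B_seq=7000 B_ack=250
After event 1: A_seq=250 A_ack=7047 B_seq=7047 B_ack=250
After event 2: A_seq=250 A_ack=7047 B_seq=7189 B_ack=250
After event 3: A_seq=250 A_ack=7047 B_seq=7375 B_ack=250
After event 4: A_seq=250 A_ack=7375 B_seq=7375 B_ack=250

250 7375 7375 250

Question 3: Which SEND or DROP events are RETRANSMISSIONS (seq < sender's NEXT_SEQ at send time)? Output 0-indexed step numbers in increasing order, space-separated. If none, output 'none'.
Answer: 4

Derivation:
Step 0: SEND seq=100 -> fresh
Step 1: SEND seq=7000 -> fresh
Step 2: DROP seq=7047 -> fresh
Step 3: SEND seq=7189 -> fresh
Step 4: SEND seq=7047 -> retransmit
Step 5: SEND seq=7375 -> fresh
Step 6: SEND seq=250 -> fresh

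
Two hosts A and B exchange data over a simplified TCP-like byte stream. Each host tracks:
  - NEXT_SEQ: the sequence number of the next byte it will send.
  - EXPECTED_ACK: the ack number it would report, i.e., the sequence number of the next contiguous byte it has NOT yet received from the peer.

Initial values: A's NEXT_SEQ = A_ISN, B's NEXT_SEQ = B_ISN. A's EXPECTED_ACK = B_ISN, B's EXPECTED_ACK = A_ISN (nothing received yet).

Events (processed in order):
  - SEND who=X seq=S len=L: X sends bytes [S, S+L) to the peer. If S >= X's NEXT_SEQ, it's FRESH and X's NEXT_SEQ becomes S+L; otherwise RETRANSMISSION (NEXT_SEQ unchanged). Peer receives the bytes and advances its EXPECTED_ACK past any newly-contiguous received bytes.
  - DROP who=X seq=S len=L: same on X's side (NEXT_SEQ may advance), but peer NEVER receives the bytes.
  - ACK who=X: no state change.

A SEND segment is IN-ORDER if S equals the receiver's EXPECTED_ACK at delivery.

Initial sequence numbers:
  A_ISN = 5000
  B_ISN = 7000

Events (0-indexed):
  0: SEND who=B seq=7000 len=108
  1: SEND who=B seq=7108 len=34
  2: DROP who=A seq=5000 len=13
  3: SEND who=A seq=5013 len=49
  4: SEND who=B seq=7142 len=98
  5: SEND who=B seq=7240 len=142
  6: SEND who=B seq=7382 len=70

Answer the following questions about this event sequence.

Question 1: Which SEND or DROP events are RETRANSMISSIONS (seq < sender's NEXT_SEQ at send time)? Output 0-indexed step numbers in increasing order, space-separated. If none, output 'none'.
Answer: none

Derivation:
Step 0: SEND seq=7000 -> fresh
Step 1: SEND seq=7108 -> fresh
Step 2: DROP seq=5000 -> fresh
Step 3: SEND seq=5013 -> fresh
Step 4: SEND seq=7142 -> fresh
Step 5: SEND seq=7240 -> fresh
Step 6: SEND seq=7382 -> fresh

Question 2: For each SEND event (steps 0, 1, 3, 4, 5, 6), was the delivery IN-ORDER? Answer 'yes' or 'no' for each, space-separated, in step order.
Step 0: SEND seq=7000 -> in-order
Step 1: SEND seq=7108 -> in-order
Step 3: SEND seq=5013 -> out-of-order
Step 4: SEND seq=7142 -> in-order
Step 5: SEND seq=7240 -> in-order
Step 6: SEND seq=7382 -> in-order

Answer: yes yes no yes yes yes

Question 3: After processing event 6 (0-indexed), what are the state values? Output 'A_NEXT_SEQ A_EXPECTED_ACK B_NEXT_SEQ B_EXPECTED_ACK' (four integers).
After event 0: A_seq=5000 A_ack=7108 B_seq=7108 B_ack=5000
After event 1: A_seq=5000 A_ack=7142 B_seq=7142 B_ack=5000
After event 2: A_seq=5013 A_ack=7142 B_seq=7142 B_ack=5000
After event 3: A_seq=5062 A_ack=7142 B_seq=7142 B_ack=5000
After event 4: A_seq=5062 A_ack=7240 B_seq=7240 B_ack=5000
After event 5: A_seq=5062 A_ack=7382 B_seq=7382 B_ack=5000
After event 6: A_seq=5062 A_ack=7452 B_seq=7452 B_ack=5000

5062 7452 7452 5000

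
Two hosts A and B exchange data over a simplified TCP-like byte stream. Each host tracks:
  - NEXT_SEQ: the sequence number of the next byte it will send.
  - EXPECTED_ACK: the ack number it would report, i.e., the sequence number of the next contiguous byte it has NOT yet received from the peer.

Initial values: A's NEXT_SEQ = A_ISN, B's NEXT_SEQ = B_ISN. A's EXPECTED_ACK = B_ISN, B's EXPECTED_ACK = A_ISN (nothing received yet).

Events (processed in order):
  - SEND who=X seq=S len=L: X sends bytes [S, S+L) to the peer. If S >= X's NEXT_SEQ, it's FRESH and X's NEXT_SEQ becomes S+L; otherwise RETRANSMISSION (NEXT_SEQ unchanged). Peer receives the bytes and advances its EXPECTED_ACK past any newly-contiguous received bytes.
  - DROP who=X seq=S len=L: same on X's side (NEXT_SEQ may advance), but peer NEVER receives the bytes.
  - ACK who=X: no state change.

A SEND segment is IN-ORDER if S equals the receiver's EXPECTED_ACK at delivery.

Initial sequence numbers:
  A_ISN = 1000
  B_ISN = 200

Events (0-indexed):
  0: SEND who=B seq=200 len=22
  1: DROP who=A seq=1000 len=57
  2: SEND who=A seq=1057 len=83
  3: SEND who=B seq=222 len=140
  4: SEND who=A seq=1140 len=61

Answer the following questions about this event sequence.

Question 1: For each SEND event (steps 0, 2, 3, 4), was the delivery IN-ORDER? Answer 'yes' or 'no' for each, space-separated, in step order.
Step 0: SEND seq=200 -> in-order
Step 2: SEND seq=1057 -> out-of-order
Step 3: SEND seq=222 -> in-order
Step 4: SEND seq=1140 -> out-of-order

Answer: yes no yes no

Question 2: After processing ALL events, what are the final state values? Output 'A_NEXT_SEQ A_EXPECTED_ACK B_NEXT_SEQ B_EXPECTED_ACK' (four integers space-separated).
Answer: 1201 362 362 1000

Derivation:
After event 0: A_seq=1000 A_ack=222 B_seq=222 B_ack=1000
After event 1: A_seq=1057 A_ack=222 B_seq=222 B_ack=1000
After event 2: A_seq=1140 A_ack=222 B_seq=222 B_ack=1000
After event 3: A_seq=1140 A_ack=362 B_seq=362 B_ack=1000
After event 4: A_seq=1201 A_ack=362 B_seq=362 B_ack=1000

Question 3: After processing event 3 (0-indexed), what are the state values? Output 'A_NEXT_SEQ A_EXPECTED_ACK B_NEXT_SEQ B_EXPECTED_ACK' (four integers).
After event 0: A_seq=1000 A_ack=222 B_seq=222 B_ack=1000
After event 1: A_seq=1057 A_ack=222 B_seq=222 B_ack=1000
After event 2: A_seq=1140 A_ack=222 B_seq=222 B_ack=1000
After event 3: A_seq=1140 A_ack=362 B_seq=362 B_ack=1000

1140 362 362 1000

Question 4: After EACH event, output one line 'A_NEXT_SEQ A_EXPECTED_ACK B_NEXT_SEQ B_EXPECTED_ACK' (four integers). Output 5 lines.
1000 222 222 1000
1057 222 222 1000
1140 222 222 1000
1140 362 362 1000
1201 362 362 1000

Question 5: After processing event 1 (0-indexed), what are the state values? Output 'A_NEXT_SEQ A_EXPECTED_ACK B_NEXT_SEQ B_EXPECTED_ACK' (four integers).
After event 0: A_seq=1000 A_ack=222 B_seq=222 B_ack=1000
After event 1: A_seq=1057 A_ack=222 B_seq=222 B_ack=1000

1057 222 222 1000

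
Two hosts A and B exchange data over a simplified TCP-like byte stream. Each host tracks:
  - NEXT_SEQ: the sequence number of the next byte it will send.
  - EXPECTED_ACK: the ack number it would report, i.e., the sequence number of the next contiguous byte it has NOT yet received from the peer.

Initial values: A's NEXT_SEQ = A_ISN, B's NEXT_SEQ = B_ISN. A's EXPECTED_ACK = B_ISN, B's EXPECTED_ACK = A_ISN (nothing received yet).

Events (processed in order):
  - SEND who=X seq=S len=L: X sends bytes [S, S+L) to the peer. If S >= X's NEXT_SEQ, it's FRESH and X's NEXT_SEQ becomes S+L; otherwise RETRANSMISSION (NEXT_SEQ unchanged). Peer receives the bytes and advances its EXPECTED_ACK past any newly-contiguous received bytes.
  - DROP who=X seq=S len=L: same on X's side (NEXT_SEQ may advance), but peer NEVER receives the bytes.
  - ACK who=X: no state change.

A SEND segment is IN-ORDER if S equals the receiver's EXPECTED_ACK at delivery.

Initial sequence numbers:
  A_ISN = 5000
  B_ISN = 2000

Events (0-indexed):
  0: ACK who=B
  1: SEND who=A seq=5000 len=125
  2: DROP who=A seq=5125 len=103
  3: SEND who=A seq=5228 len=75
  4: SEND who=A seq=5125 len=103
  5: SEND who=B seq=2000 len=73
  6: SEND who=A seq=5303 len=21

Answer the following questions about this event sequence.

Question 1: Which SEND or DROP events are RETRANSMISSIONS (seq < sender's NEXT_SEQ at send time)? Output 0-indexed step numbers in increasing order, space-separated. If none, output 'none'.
Answer: 4

Derivation:
Step 1: SEND seq=5000 -> fresh
Step 2: DROP seq=5125 -> fresh
Step 3: SEND seq=5228 -> fresh
Step 4: SEND seq=5125 -> retransmit
Step 5: SEND seq=2000 -> fresh
Step 6: SEND seq=5303 -> fresh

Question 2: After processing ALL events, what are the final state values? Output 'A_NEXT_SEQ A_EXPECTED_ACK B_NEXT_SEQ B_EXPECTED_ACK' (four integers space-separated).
After event 0: A_seq=5000 A_ack=2000 B_seq=2000 B_ack=5000
After event 1: A_seq=5125 A_ack=2000 B_seq=2000 B_ack=5125
After event 2: A_seq=5228 A_ack=2000 B_seq=2000 B_ack=5125
After event 3: A_seq=5303 A_ack=2000 B_seq=2000 B_ack=5125
After event 4: A_seq=5303 A_ack=2000 B_seq=2000 B_ack=5303
After event 5: A_seq=5303 A_ack=2073 B_seq=2073 B_ack=5303
After event 6: A_seq=5324 A_ack=2073 B_seq=2073 B_ack=5324

Answer: 5324 2073 2073 5324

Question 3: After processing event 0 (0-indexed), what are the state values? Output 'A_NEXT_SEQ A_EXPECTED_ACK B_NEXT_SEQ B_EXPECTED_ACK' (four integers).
After event 0: A_seq=5000 A_ack=2000 B_seq=2000 B_ack=5000

5000 2000 2000 5000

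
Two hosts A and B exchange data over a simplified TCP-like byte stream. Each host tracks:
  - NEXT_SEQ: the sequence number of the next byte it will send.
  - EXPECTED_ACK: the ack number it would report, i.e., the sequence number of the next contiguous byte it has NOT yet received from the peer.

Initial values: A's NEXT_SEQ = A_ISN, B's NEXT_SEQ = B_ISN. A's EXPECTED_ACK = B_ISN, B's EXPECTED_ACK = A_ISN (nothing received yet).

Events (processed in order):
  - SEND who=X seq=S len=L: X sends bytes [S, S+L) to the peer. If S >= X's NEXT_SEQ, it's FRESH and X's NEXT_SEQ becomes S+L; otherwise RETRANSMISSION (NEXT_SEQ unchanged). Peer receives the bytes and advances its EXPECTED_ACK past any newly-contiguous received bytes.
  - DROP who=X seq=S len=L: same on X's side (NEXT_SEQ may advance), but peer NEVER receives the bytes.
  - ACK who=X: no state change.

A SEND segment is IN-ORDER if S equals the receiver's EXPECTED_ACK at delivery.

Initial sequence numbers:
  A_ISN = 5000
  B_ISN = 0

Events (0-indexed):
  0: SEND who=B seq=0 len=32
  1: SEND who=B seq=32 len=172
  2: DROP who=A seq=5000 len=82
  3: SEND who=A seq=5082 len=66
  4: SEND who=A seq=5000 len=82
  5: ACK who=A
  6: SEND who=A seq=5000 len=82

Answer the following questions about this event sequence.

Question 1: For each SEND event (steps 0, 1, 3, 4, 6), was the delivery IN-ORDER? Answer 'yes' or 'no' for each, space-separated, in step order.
Step 0: SEND seq=0 -> in-order
Step 1: SEND seq=32 -> in-order
Step 3: SEND seq=5082 -> out-of-order
Step 4: SEND seq=5000 -> in-order
Step 6: SEND seq=5000 -> out-of-order

Answer: yes yes no yes no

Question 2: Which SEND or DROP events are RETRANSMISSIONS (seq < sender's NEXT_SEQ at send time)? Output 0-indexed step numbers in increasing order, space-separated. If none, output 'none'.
Answer: 4 6

Derivation:
Step 0: SEND seq=0 -> fresh
Step 1: SEND seq=32 -> fresh
Step 2: DROP seq=5000 -> fresh
Step 3: SEND seq=5082 -> fresh
Step 4: SEND seq=5000 -> retransmit
Step 6: SEND seq=5000 -> retransmit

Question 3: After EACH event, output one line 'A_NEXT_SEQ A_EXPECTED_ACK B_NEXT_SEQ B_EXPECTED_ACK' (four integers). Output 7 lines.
5000 32 32 5000
5000 204 204 5000
5082 204 204 5000
5148 204 204 5000
5148 204 204 5148
5148 204 204 5148
5148 204 204 5148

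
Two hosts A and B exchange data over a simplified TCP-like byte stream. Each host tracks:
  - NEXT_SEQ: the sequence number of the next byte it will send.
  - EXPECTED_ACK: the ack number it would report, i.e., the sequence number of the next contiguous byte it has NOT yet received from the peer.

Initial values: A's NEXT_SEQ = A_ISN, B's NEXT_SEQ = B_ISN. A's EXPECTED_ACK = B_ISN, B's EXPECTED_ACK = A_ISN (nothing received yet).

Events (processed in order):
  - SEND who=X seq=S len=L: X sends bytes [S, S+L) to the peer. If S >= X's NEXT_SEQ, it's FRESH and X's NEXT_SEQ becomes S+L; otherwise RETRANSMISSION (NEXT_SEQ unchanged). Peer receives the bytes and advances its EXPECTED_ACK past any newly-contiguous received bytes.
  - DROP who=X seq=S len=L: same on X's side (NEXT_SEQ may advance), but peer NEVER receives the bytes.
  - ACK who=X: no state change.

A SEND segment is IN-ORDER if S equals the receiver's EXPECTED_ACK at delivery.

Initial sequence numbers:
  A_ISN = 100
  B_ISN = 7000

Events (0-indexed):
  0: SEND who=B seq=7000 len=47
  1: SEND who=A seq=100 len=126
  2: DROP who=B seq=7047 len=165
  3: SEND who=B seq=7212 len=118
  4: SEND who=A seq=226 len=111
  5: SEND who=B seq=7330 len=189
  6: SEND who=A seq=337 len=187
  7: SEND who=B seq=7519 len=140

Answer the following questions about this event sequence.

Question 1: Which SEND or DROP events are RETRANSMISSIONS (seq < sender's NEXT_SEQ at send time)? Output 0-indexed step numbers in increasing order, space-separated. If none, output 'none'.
Answer: none

Derivation:
Step 0: SEND seq=7000 -> fresh
Step 1: SEND seq=100 -> fresh
Step 2: DROP seq=7047 -> fresh
Step 3: SEND seq=7212 -> fresh
Step 4: SEND seq=226 -> fresh
Step 5: SEND seq=7330 -> fresh
Step 6: SEND seq=337 -> fresh
Step 7: SEND seq=7519 -> fresh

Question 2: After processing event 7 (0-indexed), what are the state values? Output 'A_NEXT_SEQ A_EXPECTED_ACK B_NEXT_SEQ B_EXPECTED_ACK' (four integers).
After event 0: A_seq=100 A_ack=7047 B_seq=7047 B_ack=100
After event 1: A_seq=226 A_ack=7047 B_seq=7047 B_ack=226
After event 2: A_seq=226 A_ack=7047 B_seq=7212 B_ack=226
After event 3: A_seq=226 A_ack=7047 B_seq=7330 B_ack=226
After event 4: A_seq=337 A_ack=7047 B_seq=7330 B_ack=337
After event 5: A_seq=337 A_ack=7047 B_seq=7519 B_ack=337
After event 6: A_seq=524 A_ack=7047 B_seq=7519 B_ack=524
After event 7: A_seq=524 A_ack=7047 B_seq=7659 B_ack=524

524 7047 7659 524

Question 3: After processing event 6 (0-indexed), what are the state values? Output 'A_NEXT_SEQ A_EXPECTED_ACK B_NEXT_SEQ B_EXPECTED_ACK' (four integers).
After event 0: A_seq=100 A_ack=7047 B_seq=7047 B_ack=100
After event 1: A_seq=226 A_ack=7047 B_seq=7047 B_ack=226
After event 2: A_seq=226 A_ack=7047 B_seq=7212 B_ack=226
After event 3: A_seq=226 A_ack=7047 B_seq=7330 B_ack=226
After event 4: A_seq=337 A_ack=7047 B_seq=7330 B_ack=337
After event 5: A_seq=337 A_ack=7047 B_seq=7519 B_ack=337
After event 6: A_seq=524 A_ack=7047 B_seq=7519 B_ack=524

524 7047 7519 524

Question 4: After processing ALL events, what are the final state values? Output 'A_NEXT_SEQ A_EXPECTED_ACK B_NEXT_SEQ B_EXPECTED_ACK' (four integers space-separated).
Answer: 524 7047 7659 524

Derivation:
After event 0: A_seq=100 A_ack=7047 B_seq=7047 B_ack=100
After event 1: A_seq=226 A_ack=7047 B_seq=7047 B_ack=226
After event 2: A_seq=226 A_ack=7047 B_seq=7212 B_ack=226
After event 3: A_seq=226 A_ack=7047 B_seq=7330 B_ack=226
After event 4: A_seq=337 A_ack=7047 B_seq=7330 B_ack=337
After event 5: A_seq=337 A_ack=7047 B_seq=7519 B_ack=337
After event 6: A_seq=524 A_ack=7047 B_seq=7519 B_ack=524
After event 7: A_seq=524 A_ack=7047 B_seq=7659 B_ack=524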